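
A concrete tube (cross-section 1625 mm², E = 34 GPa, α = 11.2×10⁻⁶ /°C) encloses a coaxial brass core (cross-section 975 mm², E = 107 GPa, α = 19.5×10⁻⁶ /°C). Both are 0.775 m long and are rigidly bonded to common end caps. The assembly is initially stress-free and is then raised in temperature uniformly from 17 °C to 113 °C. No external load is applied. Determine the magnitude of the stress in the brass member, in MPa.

Both members must finish at the same length. With the larger α, the brass tends to over-expand; the plates restrain it, putting the brass in compression and the concrete in tension. With no external load the two internal forces are equal and opposite, magnitude P.
Setting the final lengths equal and cancelling L: (α₁ − α₂)ΔT = P/(A₁E₁) + P/(A₂E₂).
|α₁ − α₂|·ΔT = 8.3×10⁻⁶ × 96 = 0.0007968.
1/(A₁E₁) + 1/(A₂E₂) = 1/(1625×34×10³) + 1/(975×107×10³) = 2.768×10⁻⁸ N⁻¹.
So P = 0.0007968 / 2.768×10⁻⁸ = 28.78 kN.
σ_{brass} = P/A₂ = 28780/975 = 29.52 MPa, compressive.

σ ≈ 29.5 MPa (compressive)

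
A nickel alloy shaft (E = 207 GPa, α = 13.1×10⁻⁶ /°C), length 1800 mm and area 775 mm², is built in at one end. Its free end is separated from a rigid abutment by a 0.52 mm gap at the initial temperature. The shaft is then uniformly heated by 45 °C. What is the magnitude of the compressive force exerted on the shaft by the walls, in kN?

If the wall were absent the shaft would grow by αΔT L = 13.1×10⁻⁶ × 45 × 1800 = 1.061 mm.
The gap closes (δ_free > 0.52 mm) and the wall then resists a further 1.061 − 0.52 = 0.5411 mm of expansion.
So σ = E(δ_free − g)/L = 207×10³ × 0.5411/1800 = 62.23 MPa.
P = σA = 62.23 × 775 = 48.23 kN.

P ≈ 48.2 kN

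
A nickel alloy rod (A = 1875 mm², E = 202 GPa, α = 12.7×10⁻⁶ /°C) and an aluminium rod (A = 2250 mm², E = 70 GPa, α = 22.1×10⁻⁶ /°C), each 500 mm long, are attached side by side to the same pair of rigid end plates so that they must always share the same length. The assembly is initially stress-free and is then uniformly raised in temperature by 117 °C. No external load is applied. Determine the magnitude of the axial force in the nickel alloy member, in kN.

The aluminium has the larger α, so on heating it would change length more than the nickel alloy if both were free. The rigid plates force a common final length, so the aluminium is put into compression and the nickel alloy into tension, with equal and opposite forces P (no external load).
Compatibility of the two members (thermal + elastic change equal): (α₁ − α₂)ΔT = P·[1/(A₁E₁) + 1/(A₂E₂)].
|α₁ − α₂|·ΔT = 9.4×10⁻⁶ × 117 = 0.0011.
1/(A₁E₁) + 1/(A₂E₂) = 1/(1875×202×10³) + 1/(2250×70×10³) = 8.989×10⁻⁹ N⁻¹.
So P = 0.0011 / 8.989×10⁻⁹ = 122.3 kN.

P ≈ 122 kN (tensile in the nickel alloy)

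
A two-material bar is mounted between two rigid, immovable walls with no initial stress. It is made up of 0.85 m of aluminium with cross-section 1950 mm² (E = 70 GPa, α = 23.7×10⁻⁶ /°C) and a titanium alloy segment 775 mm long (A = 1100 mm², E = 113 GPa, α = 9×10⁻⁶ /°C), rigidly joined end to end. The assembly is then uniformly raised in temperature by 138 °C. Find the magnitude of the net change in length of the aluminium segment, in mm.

If the supports were absent, the total length change would be Σ αᵢΔT Lᵢ = 23.7×10⁻⁶×138×850 + 9×10⁻⁶×138×775 = 3.743 mm.
Since the ends are fixed, an axial force P builds up, equal in every segment, with P · Σ Lᵢ/(AᵢEᵢ) = δ_free.
Σ Lᵢ/(AᵢEᵢ) = 850/(1950×70×10³) + 775/(1100×113×10³) = 1.246×10⁻⁵ mm/N.
Hence P = δ_free / Σ(L/AE) = 3.743/1.246×10⁻⁵ = 300.3 kN (compressive).
For the aluminium segment, free thermal change = 23.7×10⁻⁶×138×850 = 2.78 mm and elastic change from P = 300300×850/(1950×70×10³) = 1.87 mm; these oppose, so the net change is 0.91 mm (segment lengthens).

|ΔL| ≈ 0.91 mm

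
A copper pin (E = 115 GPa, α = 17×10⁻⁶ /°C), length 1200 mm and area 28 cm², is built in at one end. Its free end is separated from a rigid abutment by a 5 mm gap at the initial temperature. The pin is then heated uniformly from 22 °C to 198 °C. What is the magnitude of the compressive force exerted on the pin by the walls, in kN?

Unrestrained expansion: δ_free = αΔT L = 17×10⁻⁶ × 176 × 1200 = 3.59 mm.
This is smaller than the 5 mm clearance, so the pin expands freely without reaching the stop — the stress is zero.

P ≈ 0 kN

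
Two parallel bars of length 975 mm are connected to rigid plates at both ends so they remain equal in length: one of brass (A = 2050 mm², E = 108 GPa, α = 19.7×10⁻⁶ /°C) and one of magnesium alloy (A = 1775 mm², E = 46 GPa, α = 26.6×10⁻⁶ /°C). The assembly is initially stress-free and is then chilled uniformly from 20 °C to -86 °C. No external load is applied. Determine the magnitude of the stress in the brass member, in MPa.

σ ≈ 21.3 MPa (compressive)

The magnesium alloy has the larger α, so on cooling it would change length more than the brass if both were free. The rigid plates force a common final length, so the magnesium alloy is put into tension and the brass into compression, with equal and opposite forces P (no external load).
Setting the final lengths equal and cancelling L: (α₁ − α₂)ΔT = P/(A₁E₁) + P/(A₂E₂).
|α₁ − α₂|·ΔT = 6.9×10⁻⁶ × 106 = 0.0007314.
1/(A₁E₁) + 1/(A₂E₂) = 1/(2050×108×10³) + 1/(1775×46×10³) = 1.676×10⁻⁸ N⁻¹.
P = 0.0007314 / 1.676×10⁻⁸ = 43630 N = 43.63 kN.
σ_{brass} = P/A₁ = 43630/2050 = 21.28 MPa, compressive.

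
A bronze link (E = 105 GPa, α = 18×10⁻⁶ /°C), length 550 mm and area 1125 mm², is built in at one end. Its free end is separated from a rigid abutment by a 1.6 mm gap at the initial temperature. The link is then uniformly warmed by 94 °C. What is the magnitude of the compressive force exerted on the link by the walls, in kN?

If the wall were absent the link would grow by αΔT L = 18×10⁻⁶ × 94 × 550 = 0.9306 mm.
Since δ_free = 0.931 mm is less than the 1.6 mm gap, the link never touches the wall. No axial force develops.

P ≈ 0 kN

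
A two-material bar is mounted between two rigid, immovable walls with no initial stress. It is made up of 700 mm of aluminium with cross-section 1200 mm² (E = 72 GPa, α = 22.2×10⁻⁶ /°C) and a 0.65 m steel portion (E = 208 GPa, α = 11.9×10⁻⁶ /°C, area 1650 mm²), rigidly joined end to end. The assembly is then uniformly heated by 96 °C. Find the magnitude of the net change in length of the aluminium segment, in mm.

|ΔL| ≈ 0.319 mm

With the walls removed the bar would change length by δ_free = Σ αᵢΔT Lᵢ = 22.2×10⁻⁶×96×700 + 11.9×10⁻⁶×96×650 = 2.234 mm.
Since the ends are fixed, an axial force P builds up, equal in every segment, with P · Σ Lᵢ/(AᵢEᵢ) = δ_free.
The series flexibility is Σ Lᵢ/(AᵢEᵢ) = 700/(1200×72×10³) + 650/(1650×208×10³) = 9.996×10⁻⁶ mm/N.
So P = 2.234 / 9.996×10⁻⁶ = 223.5 kN, compressive.
For the aluminium segment, free thermal change = 22.2×10⁻⁶×96×700 = 1.492 mm and elastic change from P = 223500×700/(1200×72×10³) = 1.811 mm; these oppose, so the net change is 0.319 mm (segment shortens).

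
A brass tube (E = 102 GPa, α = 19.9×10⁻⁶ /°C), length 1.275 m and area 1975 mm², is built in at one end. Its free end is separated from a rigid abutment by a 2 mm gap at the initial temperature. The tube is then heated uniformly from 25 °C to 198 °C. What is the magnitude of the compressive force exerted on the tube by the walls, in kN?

P ≈ 378 kN

If the wall were absent the tube would grow by αΔT L = 19.9×10⁻⁶ × 173 × 1275 = 4.389 mm.
The gap closes (δ_free > 2 mm) and the wall then resists a further 4.389 − 2 = 2.389 mm of expansion.
So σ = E(δ_free − g)/L = 102×10³ × 2.389/1275 = 191.2 MPa.
P = σA = 191.2 × 1975 = 377.5 kN.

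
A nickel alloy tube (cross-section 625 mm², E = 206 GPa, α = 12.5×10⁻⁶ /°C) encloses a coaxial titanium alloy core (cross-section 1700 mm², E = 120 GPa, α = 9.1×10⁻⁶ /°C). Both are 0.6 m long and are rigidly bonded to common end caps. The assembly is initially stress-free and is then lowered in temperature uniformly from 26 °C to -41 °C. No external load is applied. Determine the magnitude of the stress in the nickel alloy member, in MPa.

σ ≈ 28.8 MPa (tensile)

Equilibrium of a rigid end plate with no external load gives equal and opposite internal forces ±P in the two members. Since α_{nickel alloy} > α_{titanium alloy}, cooling drives the nickel alloy into tension and the titanium alloy into compression.
Compatibility of the two members (thermal + elastic change equal): (α₁ − α₂)ΔT = P·[1/(A₁E₁) + 1/(A₂E₂)].
|α₁ − α₂|·ΔT = 3.4×10⁻⁶ × 67 = 0.0002278.
1/(A₁E₁) + 1/(A₂E₂) = 1/(625×206×10³) + 1/(1700×120×10³) = 1.267×10⁻⁸ N⁻¹.
P = 0.0002278 / 1.267×10⁻⁸ = 17980 N = 17.98 kN.
σ_{nickel alloy} = P/A₁ = 17980/625 = 28.77 MPa, tensile.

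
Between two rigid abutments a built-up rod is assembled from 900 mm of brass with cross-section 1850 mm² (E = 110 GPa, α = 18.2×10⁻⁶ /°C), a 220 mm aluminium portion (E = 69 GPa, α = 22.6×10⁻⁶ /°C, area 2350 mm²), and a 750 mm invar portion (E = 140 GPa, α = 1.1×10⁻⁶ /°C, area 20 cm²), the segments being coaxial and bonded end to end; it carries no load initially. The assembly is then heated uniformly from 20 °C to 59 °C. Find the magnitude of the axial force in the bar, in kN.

If the supports were absent, the total length change would be Σ αᵢΔT Lᵢ = 18.2×10⁻⁶×39×900 + 22.6×10⁻⁶×39×220 + 1.1×10⁻⁶×39×750 = 0.8649 mm.
The walls prevent any net length change, so an axial force P (same in every segment) develops. Compatibility: P · Σ Lᵢ/(AᵢEᵢ) = δ_free.
Σ Lᵢ/(AᵢEᵢ) = 900/(1850×110×10³) + 220/(2350×69×10³) + 750/(2000×140×10³) = 8.458×10⁻⁶ mm/N.
So P = 0.8649 / 8.458×10⁻⁶ = 102.3 kN, compressive.

P ≈ 102 kN (compressive)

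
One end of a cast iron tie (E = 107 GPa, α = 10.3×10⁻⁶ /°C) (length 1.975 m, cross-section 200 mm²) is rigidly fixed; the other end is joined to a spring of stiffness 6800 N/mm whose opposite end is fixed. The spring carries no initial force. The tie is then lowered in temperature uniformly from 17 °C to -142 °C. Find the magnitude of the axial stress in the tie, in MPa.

The unrestrained thermal change is αΔT L = 10.3×10⁻⁶ × 159 × 1975 = 3.234 mm.
With a force P in the spring, the elastic change of the tie is PL/(AE) and that of the spring is P/k; compatibility requires their sum to equal δ_free.
So P = δ_free / [L/(AE) + 1/k] = 3.234 / [ 1975/(200×107×10³) + 1/(6800) ].
P = 3.234 / 0.0002393 = 13510 N.
σ = P/A = 13510/200 = 67.57 MPa.

σ ≈ 67.6 MPa (tensile)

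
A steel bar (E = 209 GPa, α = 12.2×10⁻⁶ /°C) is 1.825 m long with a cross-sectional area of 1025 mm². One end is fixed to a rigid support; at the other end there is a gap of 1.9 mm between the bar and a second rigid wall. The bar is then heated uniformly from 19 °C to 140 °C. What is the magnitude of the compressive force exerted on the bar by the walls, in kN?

Unrestrained expansion: δ_free = αΔT L = 12.2×10⁻⁶ × 121 × 1825 = 2.694 mm.
This exceeds the 1.9 mm gap, so the wall pushes back. The portion of expansion that must be recovered elastically is δ_free − gap = 2.694 − 1.9 = 0.7941 mm.
So σ = E(δ_free − g)/L = 209×10³ × 0.7941/1825 = 90.94 MPa.
P = σA = 90.94 × 1025 = 93.21 kN.

P ≈ 93.2 kN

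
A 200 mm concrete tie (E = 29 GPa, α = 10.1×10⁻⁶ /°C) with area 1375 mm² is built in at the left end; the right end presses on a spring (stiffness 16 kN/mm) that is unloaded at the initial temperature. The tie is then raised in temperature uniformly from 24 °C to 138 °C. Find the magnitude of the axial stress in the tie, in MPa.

The unrestrained thermal change is αΔT L = 10.1×10⁻⁶ × 114 × 200 = 0.2303 mm.
Let P be the compressive force at the spring. The tie shortens elastically by PL/(AE) and the spring compresses by P/k; together these equal δ_free.
P [ L/(AE) + 1/k ] = δ_free → P [ 200/(1375×29×10³) + 1/(16×10³) ] = 0.2303.
P = 0.2303 / 6.752×10⁻⁵ = 3411 N.
σ = P/A = 3411/1375 = 2.481 MPa.

σ ≈ 2.48 MPa (compressive)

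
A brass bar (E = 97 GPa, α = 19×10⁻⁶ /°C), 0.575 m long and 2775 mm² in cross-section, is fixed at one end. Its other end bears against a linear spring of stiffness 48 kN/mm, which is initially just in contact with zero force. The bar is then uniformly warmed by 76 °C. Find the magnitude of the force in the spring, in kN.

P ≈ 36.1 kN

The unrestrained thermal change is αΔT L = 19×10⁻⁶ × 76 × 575 = 0.8303 mm.
Let P be the compressive force at the spring. The bar shortens elastically by PL/(AE) and the spring compresses by P/k; together these equal δ_free.
P [ L/(AE) + 1/k ] = δ_free → P [ 575/(2775×97×10³) + 1/(48×10³) ] = 0.8303.
P = 0.8303 / 2.297×10⁻⁵ = 36150 N.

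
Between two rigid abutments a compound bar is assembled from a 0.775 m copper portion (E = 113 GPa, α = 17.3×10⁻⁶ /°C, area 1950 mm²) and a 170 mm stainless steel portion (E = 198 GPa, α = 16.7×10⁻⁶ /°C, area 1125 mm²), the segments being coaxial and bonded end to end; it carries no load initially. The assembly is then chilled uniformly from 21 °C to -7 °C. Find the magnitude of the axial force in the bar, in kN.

P ≈ 106 kN (tensile)

If the supports were absent, the total length change would be Σ αᵢΔT Lᵢ = 17.3×10⁻⁶×28×775 + 16.7×10⁻⁶×28×170 = 0.4549 mm.
Since the ends are fixed, an axial force P builds up, equal in every segment, with P · Σ Lᵢ/(AᵢEᵢ) = δ_free.
Σ Lᵢ/(AᵢEᵢ) = 775/(1950×113×10³) + 170/(1125×198×10³) = 4.28×10⁻⁶ mm/N.
P = 0.4549 / 4.28×10⁻⁶ = 106300 N = 106.3 kN, tensile.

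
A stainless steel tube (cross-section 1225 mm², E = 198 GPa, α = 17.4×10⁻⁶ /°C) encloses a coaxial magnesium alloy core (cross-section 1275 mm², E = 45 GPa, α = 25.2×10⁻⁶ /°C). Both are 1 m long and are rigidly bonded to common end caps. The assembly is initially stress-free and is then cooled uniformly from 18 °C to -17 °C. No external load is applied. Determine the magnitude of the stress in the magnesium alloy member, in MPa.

Equilibrium of a rigid end plate with no external load gives equal and opposite internal forces ±P in the two members. Since α_{magnesium alloy} > α_{stainless steel}, cooling drives the magnesium alloy into tension and the stainless steel into compression.
Setting the final lengths equal and cancelling L: (α₁ − α₂)ΔT = P/(A₁E₁) + P/(A₂E₂).
|α₁ − α₂|·ΔT = 7.8×10⁻⁶ × 35 = 0.000273.
1/(A₁E₁) + 1/(A₂E₂) = 1/(1225×198×10³) + 1/(1275×45×10³) = 2.155×10⁻⁸ N⁻¹.
P = 0.000273 / 2.155×10⁻⁸ = 12670 N = 12.67 kN.
σ_{magnesium alloy} = P/A₂ = 12670/1275 = 9.935 MPa, tensile.

σ ≈ 9.93 MPa (tensile)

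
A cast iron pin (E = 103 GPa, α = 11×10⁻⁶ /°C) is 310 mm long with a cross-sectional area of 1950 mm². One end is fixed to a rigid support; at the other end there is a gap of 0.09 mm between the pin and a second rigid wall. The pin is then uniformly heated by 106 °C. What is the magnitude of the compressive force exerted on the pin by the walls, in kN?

Free thermal elongation = αΔT L = 11×10⁻⁶ × 106 × 310 = 0.3615 mm.
This exceeds the 0.09 mm gap, so the wall pushes back. The portion of expansion that must be recovered elastically is δ_free − gap = 0.3615 − 0.09 = 0.2715 mm.
So σ = E(δ_free − g)/L = 103×10³ × 0.2715/310 = 90.19 MPa.
P = σA = 90.19 × 1950 = 175.9 kN.

P ≈ 176 kN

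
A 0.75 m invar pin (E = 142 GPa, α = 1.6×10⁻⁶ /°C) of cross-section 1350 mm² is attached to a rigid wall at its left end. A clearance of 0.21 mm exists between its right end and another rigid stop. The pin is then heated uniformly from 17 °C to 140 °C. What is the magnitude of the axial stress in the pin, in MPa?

Free thermal elongation = αΔT L = 1.6×10⁻⁶ × 123 × 750 = 0.1476 mm.
This is smaller than the 0.21 mm clearance, so the pin expands freely without reaching the stop — the stress is zero.

σ ≈ 0 MPa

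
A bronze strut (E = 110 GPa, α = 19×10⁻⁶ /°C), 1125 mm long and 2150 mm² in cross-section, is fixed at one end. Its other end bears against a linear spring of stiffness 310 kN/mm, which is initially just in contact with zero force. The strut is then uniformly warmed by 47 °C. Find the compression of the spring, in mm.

The unrestrained thermal change is αΔT L = 19×10⁻⁶ × 47 × 1125 = 1.005 mm.
Let P be the compressive force at the spring. The strut shortens elastically by PL/(AE) and the spring compresses by P/k; together these equal δ_free.
So P = δ_free / [L/(AE) + 1/k] = 1.005 / [ 1125/(2150×110×10³) + 1/(310×10³) ].
P = 1.005 / 7.983×10⁻⁶ = 125900 N.
Spring compression = P/k = 125900/(310×10³) = 0.406 mm.

δ ≈ 0.406 mm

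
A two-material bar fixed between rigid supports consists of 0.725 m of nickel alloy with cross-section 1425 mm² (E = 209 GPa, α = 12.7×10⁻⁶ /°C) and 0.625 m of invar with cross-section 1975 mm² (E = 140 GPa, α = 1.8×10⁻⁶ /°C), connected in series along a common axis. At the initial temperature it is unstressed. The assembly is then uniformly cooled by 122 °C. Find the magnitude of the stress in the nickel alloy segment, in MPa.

With the walls removed the bar would change length by δ_free = Σ αᵢΔT Lᵢ = 12.7×10⁻⁶×122×725 + 1.8×10⁻⁶×122×625 = 1.261 mm.
The walls prevent any net length change, so an axial force P (same in every segment) develops. Compatibility: P · Σ Lᵢ/(AᵢEᵢ) = δ_free.
The series flexibility is Σ Lᵢ/(AᵢEᵢ) = 725/(1425×209×10³) + 625/(1975×140×10³) = 4.695×10⁻⁶ mm/N.
P = 1.261 / 4.695×10⁻⁶ = 268500 N = 268.5 kN, tensile.
σ_{nickel alloy} = P / A = 268500 / 1425 = 188.4 MPa.

σ ≈ 188 MPa (tensile)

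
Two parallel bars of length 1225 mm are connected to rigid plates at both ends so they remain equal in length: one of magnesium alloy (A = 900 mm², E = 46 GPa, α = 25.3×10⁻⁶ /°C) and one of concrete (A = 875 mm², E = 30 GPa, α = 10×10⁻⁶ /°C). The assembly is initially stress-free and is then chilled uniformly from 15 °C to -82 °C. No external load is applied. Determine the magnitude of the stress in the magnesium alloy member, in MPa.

σ ≈ 26.5 MPa (tensile)

Equilibrium of a rigid end plate with no external load gives equal and opposite internal forces ±P in the two members. Since α_{magnesium alloy} > α_{concrete}, cooling drives the magnesium alloy into tension and the concrete into compression.
Setting the final lengths equal and cancelling L: (α₁ − α₂)ΔT = P/(A₁E₁) + P/(A₂E₂).
|α₁ − α₂|·ΔT = 15.3×10⁻⁶ × 97 = 0.001484.
1/(A₁E₁) + 1/(A₂E₂) = 1/(900×46×10³) + 1/(875×30×10³) = 6.225×10⁻⁸ N⁻¹.
P = 0.001484 / 6.225×10⁻⁸ = 23840 N = 23.84 kN.
σ_{magnesium alloy} = P/A₁ = 23840/900 = 26.49 MPa, tensile.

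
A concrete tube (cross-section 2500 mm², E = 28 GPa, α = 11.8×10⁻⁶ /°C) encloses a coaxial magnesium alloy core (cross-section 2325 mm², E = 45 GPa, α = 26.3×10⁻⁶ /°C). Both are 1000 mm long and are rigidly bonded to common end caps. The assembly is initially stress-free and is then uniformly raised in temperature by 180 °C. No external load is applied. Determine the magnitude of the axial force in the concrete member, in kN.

P ≈ 109 kN (tensile in the concrete)

Both members must finish at the same length. With the larger α, the magnesium alloy tends to over-expand; the plates restrain it, putting the magnesium alloy in compression and the concrete in tension. With no external load the two internal forces are equal and opposite, magnitude P.
Compatibility of the two members (thermal + elastic change equal): (α₁ − α₂)ΔT = P·[1/(A₁E₁) + 1/(A₂E₂)].
|α₁ − α₂|·ΔT = 14.5×10⁻⁶ × 180 = 0.00261.
1/(A₁E₁) + 1/(A₂E₂) = 1/(2500×28×10³) + 1/(2325×45×10³) = 2.384×10⁻⁸ N⁻¹.
P = 0.00261 / 2.384×10⁻⁸ = 109500 N = 109.5 kN.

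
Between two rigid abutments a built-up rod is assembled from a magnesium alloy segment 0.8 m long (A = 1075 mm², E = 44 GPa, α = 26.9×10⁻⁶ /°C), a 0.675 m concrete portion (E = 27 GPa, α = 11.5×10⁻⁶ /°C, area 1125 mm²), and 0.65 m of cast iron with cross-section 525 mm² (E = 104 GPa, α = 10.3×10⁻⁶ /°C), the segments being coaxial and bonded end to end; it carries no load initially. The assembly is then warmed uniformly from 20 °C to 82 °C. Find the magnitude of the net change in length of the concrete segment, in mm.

|ΔL| ≈ 0.49 mm

Free thermal expansion of the whole bar: Σ αᵢΔT Lᵢ = 26.9×10⁻⁶×62×800 + 11.5×10⁻⁶×62×675 + 10.3×10⁻⁶×62×650 = 2.231 mm.
Since the ends are fixed, an axial force P builds up, equal in every segment, with P · Σ Lᵢ/(AᵢEᵢ) = δ_free.
Σ Lᵢ/(AᵢEᵢ) = 800/(1075×44×10³) + 675/(1125×27×10³) + 650/(525×104×10³) = 5.104×10⁻⁵ mm/N.
P = 2.231 / 5.104×10⁻⁵ = 43700 N = 43.7 kN, compressive.
For the concrete segment, free thermal change = 11.5×10⁻⁶×62×675 = 0.4813 mm and elastic change from P = 43700×675/(1125×27×10³) = 0.9712 mm; these oppose, so the net change is 0.49 mm (segment shortens).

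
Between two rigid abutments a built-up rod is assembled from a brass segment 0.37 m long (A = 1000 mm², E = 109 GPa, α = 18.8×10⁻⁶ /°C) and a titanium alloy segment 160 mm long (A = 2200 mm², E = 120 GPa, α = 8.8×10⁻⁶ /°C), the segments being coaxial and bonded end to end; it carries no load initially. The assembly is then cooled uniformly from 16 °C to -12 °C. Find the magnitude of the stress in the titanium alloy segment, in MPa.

Free thermal contraction of the whole bar: Σ αᵢΔT Lᵢ = 18.8×10⁻⁶×28×370 + 8.8×10⁻⁶×28×160 = 0.2342 mm.
The rigid supports impose zero overall length change; the single axial force P common to all segments must satisfy P Σ Lᵢ/(AᵢEᵢ) = δ_free.
Σ Lᵢ/(AᵢEᵢ) = 370/(1000×109×10³) + 160/(2200×120×10³) = 4.001×10⁻⁶ mm/N.
So P = 0.2342 / 4.001×10⁻⁶ = 58.54 kN, tensile.
σ_{titanium alloy} = P / A = 58540 / 2200 = 26.61 MPa.

σ ≈ 26.6 MPa (tensile)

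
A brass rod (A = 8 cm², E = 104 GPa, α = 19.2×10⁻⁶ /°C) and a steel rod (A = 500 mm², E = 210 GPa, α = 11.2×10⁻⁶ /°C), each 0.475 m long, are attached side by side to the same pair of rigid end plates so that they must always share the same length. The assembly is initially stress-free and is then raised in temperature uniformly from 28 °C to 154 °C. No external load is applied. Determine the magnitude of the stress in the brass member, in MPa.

σ ≈ 58.5 MPa (compressive)

The brass has the larger α, so on heating it would change length more than the steel if both were free. The rigid plates force a common final length, so the brass is put into compression and the steel into tension, with equal and opposite forces P (no external load).
Compatibility of the two members (thermal + elastic change equal): (α₁ − α₂)ΔT = P·[1/(A₁E₁) + 1/(A₂E₂)].
|α₁ − α₂|·ΔT = 8×10⁻⁶ × 126 = 0.001008.
1/(A₁E₁) + 1/(A₂E₂) = 1/(800×104×10³) + 1/(500×210×10³) = 2.154×10⁻⁸ N⁻¹.
So P = 0.001008 / 2.154×10⁻⁸ = 46.79 kN.
σ_{brass} = P/A₁ = 46790/800 = 58.49 MPa, compressive.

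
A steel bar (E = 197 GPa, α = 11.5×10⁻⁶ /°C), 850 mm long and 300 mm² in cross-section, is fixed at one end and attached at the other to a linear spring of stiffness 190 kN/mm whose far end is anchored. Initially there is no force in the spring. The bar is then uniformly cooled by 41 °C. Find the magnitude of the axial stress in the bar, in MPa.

σ ≈ 68 MPa (tensile)

The unrestrained thermal change is αΔT L = 11.5×10⁻⁶ × 41 × 850 = 0.4008 mm.
Let P be the tensile force in the spring. The bar extends elastically by PL/(AE) and the spring stretches by P/k; together these equal δ_free.
So P = δ_free / [L/(AE) + 1/k] = 0.4008 / [ 850/(300×197×10³) + 1/(190×10³) ].
P = 0.4008 / 1.965×10⁻⁵ = 20400 N.
σ = P/A = 20400/300 = 68 MPa.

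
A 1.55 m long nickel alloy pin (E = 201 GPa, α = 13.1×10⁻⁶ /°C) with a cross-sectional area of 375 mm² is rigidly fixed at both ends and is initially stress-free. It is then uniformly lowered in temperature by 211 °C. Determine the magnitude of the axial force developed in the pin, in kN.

P ≈ 208 kN (tensile)

Full restraint means ε = 0, so the stress is σ = EαΔT = 201×10³ × 13.1×10⁻⁶ × 211 = 555.6 MPa.
Axial force P = σA = 555.6 × 375 = 208300 N = 208.3 kN, tensile.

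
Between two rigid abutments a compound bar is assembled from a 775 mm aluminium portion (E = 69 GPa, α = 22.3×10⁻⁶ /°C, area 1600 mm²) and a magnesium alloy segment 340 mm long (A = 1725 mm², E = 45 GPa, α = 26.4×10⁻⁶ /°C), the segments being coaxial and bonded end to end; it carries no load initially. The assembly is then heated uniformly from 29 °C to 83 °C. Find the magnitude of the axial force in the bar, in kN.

Free thermal expansion of the whole bar: Σ αᵢΔT Lᵢ = 22.3×10⁻⁶×54×775 + 26.4×10⁻⁶×54×340 = 1.418 mm.
The rigid supports impose zero overall length change; the single axial force P common to all segments must satisfy P Σ Lᵢ/(AᵢEᵢ) = δ_free.
The series flexibility is Σ Lᵢ/(AᵢEᵢ) = 775/(1600×69×10³) + 340/(1725×45×10³) = 1.14×10⁻⁵ mm/N.
P = 1.418 / 1.14×10⁻⁵ = 124400 N = 124.4 kN, compressive.

P ≈ 124 kN (compressive)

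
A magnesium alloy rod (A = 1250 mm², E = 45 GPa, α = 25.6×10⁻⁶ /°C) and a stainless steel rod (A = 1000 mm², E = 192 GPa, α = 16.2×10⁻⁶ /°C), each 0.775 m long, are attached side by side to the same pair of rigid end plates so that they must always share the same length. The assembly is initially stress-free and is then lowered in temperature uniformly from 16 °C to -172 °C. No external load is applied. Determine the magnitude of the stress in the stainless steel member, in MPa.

σ ≈ 76.9 MPa (compressive)

The magnesium alloy has the larger α, so on cooling it would change length more than the stainless steel if both were free. The rigid plates force a common final length, so the magnesium alloy is put into tension and the stainless steel into compression, with equal and opposite forces P (no external load).
Setting the final lengths equal and cancelling L: (α₁ − α₂)ΔT = P/(A₁E₁) + P/(A₂E₂).
|α₁ − α₂|·ΔT = 9.4×10⁻⁶ × 188 = 0.001767.
1/(A₁E₁) + 1/(A₂E₂) = 1/(1250×45×10³) + 1/(1000×192×10³) = 2.299×10⁻⁸ N⁻¹.
P = 0.001767 / 2.299×10⁻⁸ = 76880 N = 76.88 kN.
σ_{stainless steel} = P/A₂ = 76880/1000 = 76.88 MPa, compressive.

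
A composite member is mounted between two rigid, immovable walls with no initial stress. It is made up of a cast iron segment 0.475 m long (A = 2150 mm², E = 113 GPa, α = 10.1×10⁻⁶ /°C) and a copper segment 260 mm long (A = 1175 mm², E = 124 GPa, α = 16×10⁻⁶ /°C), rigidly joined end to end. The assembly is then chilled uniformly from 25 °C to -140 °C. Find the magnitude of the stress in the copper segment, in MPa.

If the supports were absent, the total length change would be Σ αᵢΔT Lᵢ = 10.1×10⁻⁶×165×475 + 16×10⁻⁶×165×260 = 1.478 mm.
The walls prevent any net length change, so an axial force P (same in every segment) develops. Compatibility: P · Σ Lᵢ/(AᵢEᵢ) = δ_free.
Σ Lᵢ/(AᵢEᵢ) = 475/(2150×113×10³) + 260/(1175×124×10³) = 3.74×10⁻⁶ mm/N.
Hence P = δ_free / Σ(L/AE) = 1.478/3.74×10⁻⁶ = 395.2 kN (tensile).
σ_{copper} = P / A = 395200 / 1175 = 336.4 MPa.

σ ≈ 336 MPa (tensile)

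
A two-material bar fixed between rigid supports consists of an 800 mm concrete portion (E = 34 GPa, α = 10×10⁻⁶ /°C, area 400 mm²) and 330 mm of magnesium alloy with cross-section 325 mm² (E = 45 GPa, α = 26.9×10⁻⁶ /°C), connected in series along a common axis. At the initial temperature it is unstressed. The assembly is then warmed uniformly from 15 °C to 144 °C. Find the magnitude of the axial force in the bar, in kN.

With the walls removed the bar would change length by δ_free = Σ αᵢΔT Lᵢ = 10×10⁻⁶×129×800 + 26.9×10⁻⁶×129×330 = 2.177 mm.
Since the ends are fixed, an axial force P builds up, equal in every segment, with P · Σ Lᵢ/(AᵢEᵢ) = δ_free.
Σ Lᵢ/(AᵢEᵢ) = 800/(400×34×10³) + 330/(325×45×10³) = 8.139×10⁻⁵ mm/N.
So P = 2.177 / 8.139×10⁻⁵ = 26.75 kN, compressive.

P ≈ 26.8 kN (compressive)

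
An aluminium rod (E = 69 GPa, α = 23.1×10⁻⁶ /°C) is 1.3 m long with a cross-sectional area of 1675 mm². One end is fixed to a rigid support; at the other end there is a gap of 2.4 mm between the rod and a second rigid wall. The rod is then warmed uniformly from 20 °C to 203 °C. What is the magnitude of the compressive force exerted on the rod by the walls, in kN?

Unrestrained expansion: δ_free = αΔT L = 23.1×10⁻⁶ × 183 × 1300 = 5.495 mm.
The gap closes (δ_free > 2.4 mm) and the wall then resists a further 5.495 − 2.4 = 3.095 mm of expansion.
Compatibility: PL/(AE) = 3.095 mm, so σ = P/A = E × (3.095/1300) = 164.3 MPa.
Force on the wall = σA = 164.3 × 1675 mm² = 275.2 kN.

P ≈ 275 kN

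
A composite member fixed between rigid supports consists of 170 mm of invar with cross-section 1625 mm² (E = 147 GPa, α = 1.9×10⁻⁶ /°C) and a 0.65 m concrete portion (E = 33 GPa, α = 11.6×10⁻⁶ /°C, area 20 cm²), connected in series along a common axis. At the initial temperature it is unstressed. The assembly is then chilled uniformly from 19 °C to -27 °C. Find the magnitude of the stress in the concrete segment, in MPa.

With the walls removed the bar would change length by δ_free = Σ αᵢΔT Lᵢ = 1.9×10⁻⁶×46×170 + 11.6×10⁻⁶×46×650 = 0.3617 mm.
Since the ends are fixed, an axial force P builds up, equal in every segment, with P · Σ Lᵢ/(AᵢEᵢ) = δ_free.
The series flexibility is Σ Lᵢ/(AᵢEᵢ) = 170/(1625×147×10³) + 650/(2000×33×10³) = 1.056×10⁻⁵ mm/N.
P = 0.3617 / 1.056×10⁻⁵ = 34250 N = 34.25 kN, tensile.
σ_{concrete} = P / A = 34250 / 2000 = 17.13 MPa.

σ ≈ 17.1 MPa (tensile)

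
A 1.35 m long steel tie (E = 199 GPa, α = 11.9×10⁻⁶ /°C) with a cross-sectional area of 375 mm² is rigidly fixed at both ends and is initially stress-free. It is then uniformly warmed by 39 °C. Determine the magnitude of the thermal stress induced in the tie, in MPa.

With length fixed, the mechanical strain must cancel the thermal strain αΔT = 11.9×10⁻⁶ × 39 = 464.1×10⁻⁶.
Hence σ = E·αΔT = 199×10³ × 464.1×10⁻⁶ = 92.36 MPa, compressive.

σ ≈ 92.4 MPa (compressive)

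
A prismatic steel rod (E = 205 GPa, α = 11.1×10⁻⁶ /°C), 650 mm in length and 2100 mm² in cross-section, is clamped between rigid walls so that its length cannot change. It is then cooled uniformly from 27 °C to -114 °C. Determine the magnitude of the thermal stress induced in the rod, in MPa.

Because both ends are immovable the net strain is zero, and the suppressed thermal strain is αΔT = 11.1×10⁻⁶ × 141 = 1565.1×10⁻⁶.
σ = EαΔT = 205×10³ × 11.1×10⁻⁶ × 141 = 320.8 MPa (tensile; the rod is trying to contract).

σ ≈ 321 MPa (tensile)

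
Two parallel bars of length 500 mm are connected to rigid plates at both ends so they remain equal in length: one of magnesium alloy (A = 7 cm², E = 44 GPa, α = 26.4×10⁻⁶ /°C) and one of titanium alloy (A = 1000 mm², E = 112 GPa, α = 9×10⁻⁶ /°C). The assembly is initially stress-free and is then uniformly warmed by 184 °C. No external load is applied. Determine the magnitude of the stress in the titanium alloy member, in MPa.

σ ≈ 77.3 MPa (tensile)

Both members must finish at the same length. With the larger α, the magnesium alloy tends to over-expand; the plates restrain it, putting the magnesium alloy in compression and the titanium alloy in tension. With no external load the two internal forces are equal and opposite, magnitude P.
Setting the final lengths equal and cancelling L: (α₁ − α₂)ΔT = P/(A₁E₁) + P/(A₂E₂).
|α₁ − α₂|·ΔT = 17.4×10⁻⁶ × 184 = 0.003202.
1/(A₁E₁) + 1/(A₂E₂) = 1/(700×44×10³) + 1/(1000×112×10³) = 4.14×10⁻⁸ N⁻¹.
So P = 0.003202 / 4.14×10⁻⁸ = 77.34 kN.
σ_{titanium alloy} = P/A₂ = 77340/1000 = 77.34 MPa, tensile.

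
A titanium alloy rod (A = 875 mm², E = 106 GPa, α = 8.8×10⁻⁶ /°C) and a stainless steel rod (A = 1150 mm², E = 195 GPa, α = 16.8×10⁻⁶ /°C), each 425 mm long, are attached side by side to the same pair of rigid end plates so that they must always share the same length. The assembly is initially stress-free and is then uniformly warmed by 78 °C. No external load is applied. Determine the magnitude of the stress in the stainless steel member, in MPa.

σ ≈ 35.6 MPa (compressive)

The stainless steel has the larger α, so on heating it would change length more than the titanium alloy if both were free. The rigid plates force a common final length, so the stainless steel is put into compression and the titanium alloy into tension, with equal and opposite forces P (no external load).
Compatibility of the two members (thermal + elastic change equal): (α₁ − α₂)ΔT = P·[1/(A₁E₁) + 1/(A₂E₂)].
|α₁ − α₂|·ΔT = 8×10⁻⁶ × 78 = 0.000624.
1/(A₁E₁) + 1/(A₂E₂) = 1/(875×106×10³) + 1/(1150×195×10³) = 1.524×10⁻⁸ N⁻¹.
So P = 0.000624 / 1.524×10⁻⁸ = 40.94 kN.
σ_{stainless steel} = P/A₂ = 40940/1150 = 35.6 MPa, compressive.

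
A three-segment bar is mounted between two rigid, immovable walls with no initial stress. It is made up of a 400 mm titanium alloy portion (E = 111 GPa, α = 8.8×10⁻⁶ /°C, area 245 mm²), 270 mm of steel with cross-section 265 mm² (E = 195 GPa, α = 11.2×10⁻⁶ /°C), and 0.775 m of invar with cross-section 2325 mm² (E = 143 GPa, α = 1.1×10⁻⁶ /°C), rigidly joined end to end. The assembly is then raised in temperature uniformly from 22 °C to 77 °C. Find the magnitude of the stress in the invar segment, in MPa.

Free thermal expansion of the whole bar: Σ αᵢΔT Lᵢ = 8.8×10⁻⁶×55×400 + 11.2×10⁻⁶×55×270 + 1.1×10⁻⁶×55×775 = 0.4068 mm.
The rigid supports impose zero overall length change; the single axial force P common to all segments must satisfy P Σ Lᵢ/(AᵢEᵢ) = δ_free.
The series flexibility is Σ Lᵢ/(AᵢEᵢ) = 400/(245×111×10³) + 270/(265×195×10³) + 775/(2325×143×10³) = 2.226×10⁻⁵ mm/N.
P = 0.4068 / 2.226×10⁻⁵ = 18270 N = 18.27 kN, compressive.
σ_{invar} = P / A = 18270 / 2325 = 7.859 MPa.

σ ≈ 7.86 MPa (compressive)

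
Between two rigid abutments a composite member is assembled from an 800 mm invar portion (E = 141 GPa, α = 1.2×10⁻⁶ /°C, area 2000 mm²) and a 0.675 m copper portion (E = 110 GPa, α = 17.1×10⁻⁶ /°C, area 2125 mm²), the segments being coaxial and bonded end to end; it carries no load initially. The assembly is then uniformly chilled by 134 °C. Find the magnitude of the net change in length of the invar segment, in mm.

|ΔL| ≈ 0.702 mm

Free thermal contraction of the whole bar: Σ αᵢΔT Lᵢ = 1.2×10⁻⁶×134×800 + 17.1×10⁻⁶×134×675 = 1.675 mm.
The rigid supports impose zero overall length change; the single axial force P common to all segments must satisfy P Σ Lᵢ/(AᵢEᵢ) = δ_free.
Σ Lᵢ/(AᵢEᵢ) = 800/(2000×141×10³) + 675/(2125×110×10³) = 5.725×10⁻⁶ mm/N.
P = 1.675 / 5.725×10⁻⁶ = 292700 N = 292.7 kN, tensile.
For the invar segment, free thermal change = 1.2×10⁻⁶×134×800 = 0.1286 mm and elastic change from P = 292700×800/(2000×141×10³) = 0.8302 mm; these oppose, so the net change is 0.702 mm (segment lengthens).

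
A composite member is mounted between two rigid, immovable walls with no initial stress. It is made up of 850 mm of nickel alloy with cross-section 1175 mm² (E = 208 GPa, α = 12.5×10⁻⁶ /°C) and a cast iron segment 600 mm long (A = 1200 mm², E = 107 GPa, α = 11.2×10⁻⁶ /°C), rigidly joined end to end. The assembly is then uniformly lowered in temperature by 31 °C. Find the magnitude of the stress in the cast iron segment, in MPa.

Free thermal contraction of the whole bar: Σ αᵢΔT Lᵢ = 12.5×10⁻⁶×31×850 + 11.2×10⁻⁶×31×600 = 0.5377 mm.
Since the ends are fixed, an axial force P builds up, equal in every segment, with P · Σ Lᵢ/(AᵢEᵢ) = δ_free.
Σ Lᵢ/(AᵢEᵢ) = 850/(1175×208×10³) + 600/(1200×107×10³) = 8.151×10⁻⁶ mm/N.
P = 0.5377 / 8.151×10⁻⁶ = 65970 N = 65.97 kN, tensile.
σ_{cast iron} = P / A = 65970 / 1200 = 54.97 MPa.

σ ≈ 55 MPa (tensile)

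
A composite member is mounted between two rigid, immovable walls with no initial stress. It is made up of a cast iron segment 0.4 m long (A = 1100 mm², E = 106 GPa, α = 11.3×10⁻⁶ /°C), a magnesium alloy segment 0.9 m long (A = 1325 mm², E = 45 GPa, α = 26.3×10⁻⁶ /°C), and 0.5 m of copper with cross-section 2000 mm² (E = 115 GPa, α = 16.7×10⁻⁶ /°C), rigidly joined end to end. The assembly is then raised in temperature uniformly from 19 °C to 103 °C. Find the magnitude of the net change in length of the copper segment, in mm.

|ΔL| ≈ 0.379 mm

If the supports were absent, the total length change would be Σ αᵢΔT Lᵢ = 11.3×10⁻⁶×84×400 + 26.3×10⁻⁶×84×900 + 16.7×10⁻⁶×84×500 = 3.069 mm.
Since the ends are fixed, an axial force P builds up, equal in every segment, with P · Σ Lᵢ/(AᵢEᵢ) = δ_free.
The series flexibility is Σ Lᵢ/(AᵢEᵢ) = 400/(1100×106×10³) + 900/(1325×45×10³) + 500/(2000×115×10³) = 2.07×10⁻⁵ mm/N.
P = 3.069 / 2.07×10⁻⁵ = 148300 N = 148.3 kN, compressive.
For the copper segment, free thermal change = 16.7×10⁻⁶×84×500 = 0.7014 mm and elastic change from P = 148300×500/(2000×115×10³) = 0.3224 mm; these oppose, so the net change is 0.379 mm (segment lengthens).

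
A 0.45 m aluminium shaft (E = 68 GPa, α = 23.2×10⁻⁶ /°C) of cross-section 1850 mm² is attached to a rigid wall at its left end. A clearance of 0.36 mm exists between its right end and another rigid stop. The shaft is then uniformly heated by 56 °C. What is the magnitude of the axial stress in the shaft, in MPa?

σ ≈ 33.9 MPa (compressive)

If the wall were absent the shaft would grow by αΔT L = 23.2×10⁻⁶ × 56 × 450 = 0.5846 mm.
This exceeds the 0.36 mm gap, so the wall pushes back. The portion of expansion that must be recovered elastically is δ_free − gap = 0.5846 − 0.36 = 0.2246 mm.
So σ = E(δ_free − g)/L = 68×10³ × 0.2246/450 = 33.95 MPa.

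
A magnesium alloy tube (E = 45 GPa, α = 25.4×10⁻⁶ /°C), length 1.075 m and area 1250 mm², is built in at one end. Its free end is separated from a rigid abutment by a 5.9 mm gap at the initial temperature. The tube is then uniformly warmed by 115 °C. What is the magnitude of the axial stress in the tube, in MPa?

Free thermal elongation = αΔT L = 25.4×10⁻⁶ × 115 × 1075 = 3.14 mm.
This is smaller than the 5.9 mm clearance, so the tube expands freely without reaching the stop — the stress is zero.

σ ≈ 0 MPa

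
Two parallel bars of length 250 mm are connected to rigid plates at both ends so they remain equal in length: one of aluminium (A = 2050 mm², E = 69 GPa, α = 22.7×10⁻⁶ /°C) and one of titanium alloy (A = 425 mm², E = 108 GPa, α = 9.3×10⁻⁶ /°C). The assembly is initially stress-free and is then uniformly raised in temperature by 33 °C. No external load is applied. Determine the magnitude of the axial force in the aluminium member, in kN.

P ≈ 15.3 kN (compressive in the aluminium)

Equilibrium of a rigid end plate with no external load gives equal and opposite internal forces ±P in the two members. Since α_{aluminium} > α_{titanium alloy}, heating drives the aluminium into compression and the titanium alloy into tension.
Setting the final lengths equal and cancelling L: (α₁ − α₂)ΔT = P/(A₁E₁) + P/(A₂E₂).
|α₁ − α₂|·ΔT = 13.4×10⁻⁶ × 33 = 0.0004422.
1/(A₁E₁) + 1/(A₂E₂) = 1/(2050×69×10³) + 1/(425×108×10³) = 2.886×10⁻⁸ N⁻¹.
P = 0.0004422 / 2.886×10⁻⁸ = 15320 N = 15.32 kN.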